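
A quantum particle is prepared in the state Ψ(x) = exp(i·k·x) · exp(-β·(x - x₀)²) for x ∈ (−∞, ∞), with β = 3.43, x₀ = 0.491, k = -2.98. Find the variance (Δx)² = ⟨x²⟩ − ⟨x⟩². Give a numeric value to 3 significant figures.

Compute ⟨x⟩ and ⟨x²⟩ separately, then (Δx)² = ⟨x²⟩ − ⟨x⟩².
Gaussian moments (u = x − x₀): ∫u^(2j)·e^(−2βu²) du = (2j−1)!!/(4β)^j · √(π/(2β)), odd powers integrate to 0; here √(π/(2β)) = 0.67673.
Normalization: ∫|Ψ|² dx = 0.67673.
⟨x⟩ = 0.49100 and ⟨x²⟩ = 0.31397.
(Δx)² = 0.31397 − (0.49100)² = 0.072886.

0.0729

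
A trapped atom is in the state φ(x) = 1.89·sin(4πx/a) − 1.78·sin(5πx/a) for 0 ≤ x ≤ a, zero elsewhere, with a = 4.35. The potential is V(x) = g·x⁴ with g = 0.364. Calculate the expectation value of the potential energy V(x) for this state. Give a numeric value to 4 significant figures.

⟨V⟩ = ∫ V(x)·|φ|² dx / ∫|φ|² dx.
On 0 ≤ x ≤ a (j ≠ l): ∫sin²(jπx/a) dx = a/2, ∫sin(jπx/a)·sin(lπx/a) dx = 0; diagonal moments ∫x·sin²(jπx/a) dx = a²/4, ∫x²·sin²(jπx/a) dx = a³·(1/6 − 1/(4j²π²)); cross terms ∫x·sin(jπx/a)·sin(lπx/a) dx = 0 for j + l even and −4jla²/(π²(j² − l²)²) for j + l odd, ∫x²·sin(jπx/a)·sin(lπx/a) dx = (−1)^(j+l)·4jla³/(π²(j² − l²)²); higher powers the same way via product-to-sum and parts.
State is unnormalized: ∫|φ|² dx = 14.661, and ∫φ*·V(x)·φ dx = 665.79, so ⟨V⟩ = 665.79 / 14.661.
⟨V⟩ = 45.414.

45.41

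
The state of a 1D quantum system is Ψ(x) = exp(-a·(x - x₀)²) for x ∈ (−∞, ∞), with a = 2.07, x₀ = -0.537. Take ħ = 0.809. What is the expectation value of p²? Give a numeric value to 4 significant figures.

1.355

p² Ψ = −ħ² d²Ψ/dx²; ⟨p²⟩ = −ħ² ∫ Ψ*·Ψ'' dx / ∫|Ψ|² dx.
Gaussian moments (u = x − x₀): ∫u^(2j)·e^(−2au²) du = (2j−1)!!/(4a)^j · √(π/(2a)), odd powers integrate to 0; here √(π/(2a)) = 0.87111. Derivatives: d/dx e^(−au²) = −2au·e^(−au²), d²/dx² e^(−au²) = (4a²u² − 2a)·e^(−au²).
State is unnormalized: ∫|Ψ|² dx = 0.87111, and ∫Ψ*·(−ħ² Ψ'') dx = 1.1802, so ⟨p²⟩ = 1.1802 / 0.87111.
⟨p²⟩ = 1.3548.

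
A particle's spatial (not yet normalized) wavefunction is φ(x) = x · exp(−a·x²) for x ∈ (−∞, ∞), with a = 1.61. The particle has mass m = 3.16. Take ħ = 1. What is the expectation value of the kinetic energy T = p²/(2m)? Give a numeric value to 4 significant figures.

0.7642

T = −(ħ²/2m) d²/dx², so ⟨T⟩ = −(ħ²/2m) ∫ φ*·φ'' dx / ∫|φ|² dx; with m = 3.16.
Expand each integrand as polynomial × e^(−2ax²) and use ∫x^(2j)·e^(−2ax²) dx = (2j−1)!!/(4a)^j · √(π/(2a)), odd powers → 0; here √(π/(2a)) = 0.98775. Differentiate with the product rule, d/dx e^(−ax²) = −2ax·e^(−ax²).
State is unnormalized: ∫|φ|² dx = 0.15338, and ∫φ*·(−ħ²/2m · φ'') dx = 0.11722, so ⟨T⟩ = 0.11722 / 0.15338.
⟨T⟩ = 0.76424.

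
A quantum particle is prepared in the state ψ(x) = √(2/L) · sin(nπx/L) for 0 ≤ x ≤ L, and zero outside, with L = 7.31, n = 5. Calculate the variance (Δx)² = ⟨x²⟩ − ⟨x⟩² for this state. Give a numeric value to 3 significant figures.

4.34

Compute ⟨x⟩ and ⟨x²⟩ separately, then (Δx)² = ⟨x²⟩ − ⟨x⟩².
With sin²θ = (1 − cos2θ)/2 on 0 ≤ x ≤ L: ∫sin²(nπx/L) dx = L/2, ∫x·sin²(nπx/L) dx = L²/4, ∫x²·sin²(nπx/L) dx = L³·(1/6 − 1/(4n²π²)); higher powers xᵏ the same way, integrating xᵏ·cos(2nπx/L) by parts.
⟨x⟩ = 3.6550 and ⟨x²⟩ = 17.704.
(Δx)² = 17.704 − (3.6550)² = 4.3447.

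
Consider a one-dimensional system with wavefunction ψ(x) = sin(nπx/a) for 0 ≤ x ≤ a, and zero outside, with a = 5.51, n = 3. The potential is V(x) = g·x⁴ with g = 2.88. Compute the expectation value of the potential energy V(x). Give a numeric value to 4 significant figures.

⟨V⟩ = ∫ V(x)·|ψ|² dx / ∫|ψ|² dx.
With sin²θ = (1 − cos2θ)/2 on 0 ≤ x ≤ a: ∫sin²(nπx/a) dx = a/2, ∫x·sin²(nπx/a) dx = a²/4, ∫x²·sin²(nπx/a) dx = a³·(1/6 − 1/(4n²π²)); higher powers xᵏ the same way, integrating xᵏ·cos(2nπx/a) by parts.
State is unnormalized: ∫|ψ|² dx = 2.7550, and ∫ψ*·V(x)·ψ dx = 1381.7, so ⟨V⟩ = 1381.7 / 2.7550.
⟨V⟩ = 501.54.

501.5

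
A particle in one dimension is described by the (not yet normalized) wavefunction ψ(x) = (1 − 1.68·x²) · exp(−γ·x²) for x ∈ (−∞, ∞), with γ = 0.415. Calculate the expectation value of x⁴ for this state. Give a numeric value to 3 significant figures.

⟨x⁴⟩ = ∫ x⁴·|ψ|² dx / ∫|ψ|² dx (integrals over the domain).
Expand each integrand as polynomial × e^(−2γx²) and use ∫x^(2j)·e^(−2γx²) dx = (2j−1)!!/(4γ)^j · √(π/(2γ)), odd powers → 0; here √(π/(2γ)) = 1.9455.
State is unnormalized: ∫|ψ|² dx = 3.9856, and ∫ψ*·x⁴·ψ dx = 56.612, so ⟨x⁴⟩ = 56.612 / 3.9856.
⟨x⁴⟩ = 14.204.

14.2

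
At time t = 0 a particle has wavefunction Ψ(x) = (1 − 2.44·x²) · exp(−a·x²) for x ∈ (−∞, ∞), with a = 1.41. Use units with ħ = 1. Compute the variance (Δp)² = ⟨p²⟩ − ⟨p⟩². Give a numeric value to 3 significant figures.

Compute ⟨p⟩ and ⟨p²⟩ separately; (Δp)² = ⟨p²⟩ − ⟨p⟩².
Expand each integrand as polynomial × e^(−2ax²) and use ∫x^(2j)·e^(−2ax²) dx = (2j−1)!!/(4a)^j · √(π/(2a)), odd powers → 0; here √(π/(2a)) = 1.0555. Differentiate with the product rule, d/dx e^(−ax²) = −2ax·e^(−ax²).
Normalization: ∫|Ψ|² dx = 0.73487.
⟨p⟩ = 0.0000 and ⟨p²⟩ = 6.4307.
(Δp)² = 6.4307 − (0.0000)² = 6.4307.

6.43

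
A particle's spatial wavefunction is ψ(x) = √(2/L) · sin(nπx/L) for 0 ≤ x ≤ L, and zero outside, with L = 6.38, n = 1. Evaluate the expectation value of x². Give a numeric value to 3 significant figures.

⟨x²⟩ = ∫ x²·|ψ|² dx (integrals over the domain).
With sin²θ = (1 − cos2θ)/2 on 0 ≤ x ≤ L: ∫sin²(nπx/L) dx = L/2, ∫x·sin²(nπx/L) dx = L²/4, ∫x²·sin²(nπx/L) dx = L³·(1/6 − 1/(4n²π²)); higher powers xᵏ the same way, integrating xᵏ·cos(2nπx/L) by parts.
⟨x²⟩ = 11.506.

11.5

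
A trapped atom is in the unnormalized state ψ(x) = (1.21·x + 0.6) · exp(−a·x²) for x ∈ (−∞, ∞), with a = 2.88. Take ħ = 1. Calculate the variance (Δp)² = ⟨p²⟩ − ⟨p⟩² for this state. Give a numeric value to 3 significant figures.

4.38

Compute ⟨p⟩ and ⟨p²⟩ separately; (Δp)² = ⟨p²⟩ − ⟨p⟩².
Expand each integrand as polynomial × e^(−2ax²) and use ∫x^(2j)·e^(−2ax²) dx = (2j−1)!!/(4a)^j · √(π/(2a)), odd powers → 0; here √(π/(2a)) = 0.73852. Differentiate with the product rule, d/dx e^(−ax²) = −2ax·e^(−ax²).
Normalization: ∫|ψ|² dx = 0.35973.
⟨p⟩ = 0.0000 and ⟨p²⟩ = 4.3829.
(Δp)² = 4.3829 − (0.0000)² = 4.3829.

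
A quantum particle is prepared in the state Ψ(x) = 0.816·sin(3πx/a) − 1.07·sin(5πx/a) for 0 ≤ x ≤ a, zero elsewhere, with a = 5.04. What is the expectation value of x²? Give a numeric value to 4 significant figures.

7.219

⟨x²⟩ = ∫ x²·|Ψ|² dx / ∫|Ψ|² dx (integrals over the domain).
On 0 ≤ x ≤ a (j ≠ l): ∫sin²(jπx/a) dx = a/2, ∫sin(jπx/a)·sin(lπx/a) dx = 0; diagonal moments ∫x·sin²(jπx/a) dx = a²/4, ∫x²·sin²(jπx/a) dx = a³·(1/6 − 1/(4j²π²)); cross terms ∫x·sin(jπx/a)·sin(lπx/a) dx = 0 for j + l even and −4jla²/(π²(j² − l²)²) for j + l odd, ∫x²·sin(jπx/a)·sin(lπx/a) dx = (−1)^(j+l)·4jla³/(π²(j² − l²)²); higher powers the same way via product-to-sum and parts.
State is unnormalized: ∫|Ψ|² dx = 4.5631, and ∫Ψ*·x²·Ψ dx = 32.939, so ⟨x²⟩ = 32.939 / 4.5631.
⟨x²⟩ = 7.2186.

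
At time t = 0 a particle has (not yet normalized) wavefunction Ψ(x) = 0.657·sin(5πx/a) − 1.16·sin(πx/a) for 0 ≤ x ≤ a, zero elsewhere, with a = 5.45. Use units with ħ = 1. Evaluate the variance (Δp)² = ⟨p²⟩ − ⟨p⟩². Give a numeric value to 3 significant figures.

Compute ⟨p⟩ and ⟨p²⟩ separately; (Δp)² = ⟨p²⟩ − ⟨p⟩².
d²/dx² sin(jπx/a) = −(jπ/a)²·sin(jπx/a); on 0 ≤ x ≤ a, ∫sin²(jπx/a) dx = a/2 and ∫sin(jπx/a)·sin(lπx/a) dx = 0 for j ≠ l, so only diagonal terms survive in ∫|Ψ|² and ∫Ψ·Ψ″; ∫Ψ·Ψ′ dx = [Ψ²/2] between the walls = 0.
Normalization: ∫|Ψ|² dx = 4.8430.
⟨p⟩ = 0.0000 and ⟨p²⟩ = 2.2692.
(Δp)² = 2.2692 − (0.0000)² = 2.2692.

2.27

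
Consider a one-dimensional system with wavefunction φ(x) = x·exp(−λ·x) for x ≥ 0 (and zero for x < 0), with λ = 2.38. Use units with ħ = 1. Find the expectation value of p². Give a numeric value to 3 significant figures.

5.66

p² φ = −ħ² d²φ/dx²; ⟨p²⟩ = −ħ² ∫ φ*·φ'' dx / ∫|φ|² dx.
Differentiate x·exp(−λ·x) with the product rule; every integrand then reduces to terms xʲ·e^(−2λx) on [0, ∞), with ∫₀^∞ xʲ·e^(−2λx) dx = j!/(2λ)^(j+1).
State is unnormalized: ∫|φ|² dx = 0.018544, and ∫φ*·(−ħ² φ'') dx = 0.10504, so ⟨p²⟩ = 0.10504 / 0.018544.
⟨p²⟩ = 5.6644.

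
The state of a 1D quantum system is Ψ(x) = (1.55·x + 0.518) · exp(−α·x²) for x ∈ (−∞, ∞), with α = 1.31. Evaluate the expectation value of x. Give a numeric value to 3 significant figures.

⟨x⟩ = ∫ x·|Ψ|² dx / ∫|Ψ|² dx (integrals over the domain).
Expand each integrand as polynomial × e^(−2αx²) and use ∫x^(2j)·e^(−2αx²) dx = (2j−1)!!/(4α)^j · √(π/(2α)), odd powers → 0; here √(π/(2α)) = 1.0950.
State is unnormalized: ∫|Ψ|² dx = 0.79588, and ∫Ψ*·x·Ψ dx = 0.33557, so ⟨x⟩ = 0.33557 / 0.79588.
⟨x⟩ = 0.42163.

0.422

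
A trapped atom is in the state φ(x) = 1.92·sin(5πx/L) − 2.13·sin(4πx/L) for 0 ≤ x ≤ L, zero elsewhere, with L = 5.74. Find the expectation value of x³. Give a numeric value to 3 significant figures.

79.8

⟨x³⟩ = ∫ x³·|φ|² dx / ∫|φ|² dx (integrals over the domain).
On 0 ≤ x ≤ L (j ≠ l): ∫sin²(jπx/L) dx = L/2, ∫sin(jπx/L)·sin(lπx/L) dx = 0; diagonal moments ∫x·sin²(jπx/L) dx = L²/4, ∫x²·sin²(jπx/L) dx = L³·(1/6 − 1/(4j²π²)); cross terms ∫x·sin(jπx/L)·sin(lπx/L) dx = 0 for j + l even and −4jlL²/(π²(j² − l²)²) for j + l odd, ∫x²·sin(jπx/L)·sin(lπx/L) dx = (−1)^(j+l)·4jlL³/(π²(j² − l²)²); higher powers the same way via product-to-sum and parts.
State is unnormalized: ∫|φ|² dx = 23.601, and ∫φ*·x³·φ dx = 1884.0, so ⟨x³⟩ = 1884.0 / 23.601.
⟨x³⟩ = 79.828.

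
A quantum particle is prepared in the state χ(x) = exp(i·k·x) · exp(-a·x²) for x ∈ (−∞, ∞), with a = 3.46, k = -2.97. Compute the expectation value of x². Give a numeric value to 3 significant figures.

0.0723

⟨x²⟩ = ∫ x²·|χ|² dx / ∫|χ|² dx (integrals over the domain).
Gaussian moments: ∫x^(2j)·e^(−2ax²) dx = (2j−1)!!/(4a)^j · √(π/(2a)), odd powers integrate to 0; here √(π/(2a)) = 0.67379.
State is unnormalized: ∫|χ|² dx = 0.67379, and ∫χ*·x²·χ dx = 0.048684, so ⟨x²⟩ = 0.048684 / 0.67379.
⟨x²⟩ = 0.072254.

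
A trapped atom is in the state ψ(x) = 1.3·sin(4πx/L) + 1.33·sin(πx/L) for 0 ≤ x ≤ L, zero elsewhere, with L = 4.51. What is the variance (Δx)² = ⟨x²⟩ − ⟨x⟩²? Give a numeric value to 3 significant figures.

1.13

Compute ⟨x⟩ and ⟨x²⟩ separately, then (Δx)² = ⟨x²⟩ − ⟨x⟩².
On 0 ≤ x ≤ L (j ≠ l): ∫sin²(jπx/L) dx = L/2, ∫sin(jπx/L)·sin(lπx/L) dx = 0; diagonal moments ∫x·sin²(jπx/L) dx = L²/4, ∫x²·sin²(jπx/L) dx = L³·(1/6 − 1/(4j²π²)); cross terms ∫x·sin(jπx/L)·sin(lπx/L) dx = 0 for j + l even and −4jlL²/(π²(j² − l²)²) for j + l odd, ∫x²·sin(jπx/L)·sin(lπx/L) dx = (−1)^(j+l)·4jlL³/(π²(j² − l²)²); higher powers the same way via product-to-sum and parts.
Normalization: ∫|ψ|² dx = 7.7998.
⟨x⟩ = 2.1900 and ⟨x²⟩ = 5.9286.
(Δx)² = 5.9286 − (2.1900)² = 1.1323.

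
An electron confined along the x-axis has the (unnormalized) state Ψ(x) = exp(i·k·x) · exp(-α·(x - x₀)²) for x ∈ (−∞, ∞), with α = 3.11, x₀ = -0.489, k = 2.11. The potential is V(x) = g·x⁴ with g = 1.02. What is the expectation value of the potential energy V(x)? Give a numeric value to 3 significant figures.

⟨V⟩ = ∫ V(x)·|Ψ|² dx / ∫|Ψ|² dx.
Gaussian moments (u = x − x₀): ∫u^(2j)·e^(−2αu²) du = (2j−1)!!/(4α)^j · √(π/(2α)), odd powers integrate to 0; here √(π/(2α)) = 0.71069.
State is unnormalized: ∫|Ψ|² dx = 0.71069, and ∫Ψ*·V(x)·Ψ dx = 0.13911, so ⟨V⟩ = 0.13911 / 0.71069.
⟨V⟩ = 0.19573.

0.196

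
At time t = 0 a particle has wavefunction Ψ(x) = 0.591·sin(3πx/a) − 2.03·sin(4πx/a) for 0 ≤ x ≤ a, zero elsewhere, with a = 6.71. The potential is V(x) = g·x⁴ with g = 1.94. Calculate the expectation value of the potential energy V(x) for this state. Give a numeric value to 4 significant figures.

⟨V⟩ = ∫ V(x)·|Ψ|² dx / ∫|Ψ|² dx.
On 0 ≤ x ≤ a (j ≠ l): ∫sin²(jπx/a) dx = a/2, ∫sin(jπx/a)·sin(lπx/a) dx = 0; diagonal moments ∫x·sin²(jπx/a) dx = a²/4, ∫x²·sin²(jπx/a) dx = a³·(1/6 − 1/(4j²π²)); cross terms ∫x·sin(jπx/a)·sin(lπx/a) dx = 0 for j + l even and −4jla²/(π²(j² − l²)²) for j + l odd, ∫x²·sin(jπx/a)·sin(lπx/a) dx = (−1)^(j+l)·4jla³/(π²(j² − l²)²); higher powers the same way via product-to-sum and parts.
State is unnormalized: ∫|Ψ|² dx = 14.997, and ∫Ψ*·V(x)·Ψ dx = 16176., so ⟨V⟩ = 16176. / 14.997.
⟨V⟩ = 1078.6.

1079.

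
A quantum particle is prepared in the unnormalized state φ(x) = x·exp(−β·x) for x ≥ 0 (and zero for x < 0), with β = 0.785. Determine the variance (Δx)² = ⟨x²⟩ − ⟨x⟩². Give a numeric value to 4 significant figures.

1.217

Compute ⟨x⟩ and ⟨x²⟩ separately, then (Δx)² = ⟨x²⟩ − ⟨x⟩².
Every integrand reduces to terms xʲ·e^(−2βx) on [0, ∞); use ∫₀^∞ xʲ·e^(−2βx) dx = j!/(2β)^(j+1).
Normalization: ∫|φ|² dx = 0.51681.
⟨x⟩ = 1.9108 and ⟨x²⟩ = 4.8684.
(Δx)² = 4.8684 − (1.9108)² = 1.2171.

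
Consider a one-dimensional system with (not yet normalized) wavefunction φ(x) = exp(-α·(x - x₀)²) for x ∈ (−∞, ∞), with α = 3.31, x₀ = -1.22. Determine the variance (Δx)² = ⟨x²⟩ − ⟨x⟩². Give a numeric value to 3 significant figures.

0.0755

Compute ⟨x⟩ and ⟨x²⟩ separately, then (Δx)² = ⟨x²⟩ − ⟨x⟩².
Gaussian moments (u = x − x₀): ∫u^(2j)·e^(−2αu²) du = (2j−1)!!/(4α)^j · √(π/(2α)), odd powers integrate to 0; here √(π/(2α)) = 0.68888.
Normalization: ∫|φ|² dx = 0.68888.
⟨x⟩ = -1.2200 and ⟨x²⟩ = 1.5639.
(Δx)² = 1.5639 − (-1.2200)² = 0.075529.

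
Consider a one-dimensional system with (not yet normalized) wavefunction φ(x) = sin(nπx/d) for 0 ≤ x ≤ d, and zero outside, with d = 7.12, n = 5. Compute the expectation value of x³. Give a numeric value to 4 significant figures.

⟨x³⟩ = ∫ x³·|φ|² dx / ∫|φ|² dx (integrals over the domain).
With sin²θ = (1 − cos2θ)/2 on 0 ≤ x ≤ d: ∫sin²(nπx/d) dx = d/2, ∫x·sin²(nπx/d) dx = d²/4, ∫x²·sin²(nπx/d) dx = d³·(1/6 − 1/(4n²π²)); higher powers xᵏ the same way, integrating xᵏ·cos(2nπx/d) by parts.
State is unnormalized: ∫|φ|² dx = 3.5600, and ∫φ*·x³·φ dx = 317.33, so ⟨x³⟩ = 317.33 / 3.5600.
⟨x³⟩ = 89.139.

89.14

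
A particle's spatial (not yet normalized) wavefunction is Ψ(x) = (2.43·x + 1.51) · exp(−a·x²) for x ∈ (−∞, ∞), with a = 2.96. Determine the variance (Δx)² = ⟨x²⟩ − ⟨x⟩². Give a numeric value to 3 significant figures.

Compute ⟨x⟩ and ⟨x²⟩ separately, then (Δx)² = ⟨x²⟩ − ⟨x⟩².
Expand each integrand as polynomial × e^(−2ax²) and use ∫x^(2j)·e^(−2ax²) dx = (2j−1)!!/(4a)^j · √(π/(2a)), odd powers → 0; here √(π/(2a)) = 0.72847.
Normalization: ∫|Ψ|² dx = 2.0243.
⟨x⟩ = 0.22305 and ⟨x²⟩ = 0.11478.
(Δx)² = 0.11478 − (0.22305)² = 0.065025.

0.0650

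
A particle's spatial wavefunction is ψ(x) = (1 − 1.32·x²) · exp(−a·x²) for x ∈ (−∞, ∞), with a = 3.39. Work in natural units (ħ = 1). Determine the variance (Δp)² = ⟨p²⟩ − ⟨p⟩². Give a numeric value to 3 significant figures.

Compute ⟨p⟩ and ⟨p²⟩ separately; (Δp)² = ⟨p²⟩ − ⟨p⟩².
Expand each integrand as polynomial × e^(−2ax²) and use ∫x^(2j)·e^(−2ax²) dx = (2j−1)!!/(4a)^j · √(π/(2a)), odd powers → 0; here √(π/(2a)) = 0.68071. Differentiate with the product rule, d/dx e^(−ax²) = −2ax·e^(−ax²).
Normalization: ∫|ψ|² dx = 0.56753.
⟨p⟩ = 0.0000 and ⟨p²⟩ = 5.1274.
(Δp)² = 5.1274 − (0.0000)² = 5.1274.

5.13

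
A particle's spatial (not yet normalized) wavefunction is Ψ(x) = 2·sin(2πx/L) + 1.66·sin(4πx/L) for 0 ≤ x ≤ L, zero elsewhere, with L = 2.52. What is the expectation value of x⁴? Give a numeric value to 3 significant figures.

10.3

⟨x⁴⟩ = ∫ x⁴·|Ψ|² dx / ∫|Ψ|² dx (integrals over the domain).
On 0 ≤ x ≤ L (j ≠ l): ∫sin²(jπx/L) dx = L/2, ∫sin(jπx/L)·sin(lπx/L) dx = 0; diagonal moments ∫x·sin²(jπx/L) dx = L²/4, ∫x²·sin²(jπx/L) dx = L³·(1/6 − 1/(4j²π²)); cross terms ∫x·sin(jπx/L)·sin(lπx/L) dx = 0 for j + l even and −4jlL²/(π²(j² − l²)²) for j + l odd, ∫x²·sin(jπx/L)·sin(lπx/L) dx = (−1)^(j+l)·4jlL³/(π²(j² − l²)²); higher powers the same way via product-to-sum and parts.
State is unnormalized: ∫|Ψ|² dx = 8.5121, and ∫Ψ*·x⁴·Ψ dx = 88.079, so ⟨x⁴⟩ = 88.079 / 8.5121.
⟨x⁴⟩ = 10.348.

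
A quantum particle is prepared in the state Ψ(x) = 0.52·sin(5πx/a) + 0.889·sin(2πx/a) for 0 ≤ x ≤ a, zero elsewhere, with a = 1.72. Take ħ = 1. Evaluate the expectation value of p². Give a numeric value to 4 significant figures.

31.20

p² Ψ = −ħ² d²Ψ/dx²; ⟨p²⟩ = −ħ² ∫ Ψ*·Ψ'' dx / ∫|Ψ|² dx.
d²/dx² sin(jπx/a) = −(jπ/a)²·sin(jπx/a); on 0 ≤ x ≤ a, ∫sin²(jπx/a) dx = a/2 and ∫sin(jπx/a)·sin(lπx/a) dx = 0 for j ≠ l, so only diagonal terms survive in ∫|Ψ|² and ∫Ψ·Ψ″; ∫Ψ·Ψ′ dx = [Ψ²/2] between the walls = 0.
State is unnormalized: ∫|Ψ|² dx = 0.91222, and ∫Ψ*·(−ħ² Ψ'') dx = 28.465, so ⟨p²⟩ = 28.465 / 0.91222.
⟨p²⟩ = 31.204.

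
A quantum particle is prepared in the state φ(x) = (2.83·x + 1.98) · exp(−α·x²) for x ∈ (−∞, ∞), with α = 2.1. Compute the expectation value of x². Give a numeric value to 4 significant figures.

⟨x²⟩ = ∫ x²·|φ|² dx / ∫|φ|² dx (integrals over the domain).
Expand each integrand as polynomial × e^(−2αx²) and use ∫x^(2j)·e^(−2αx²) dx = (2j−1)!!/(4α)^j · √(π/(2α)), odd powers → 0; here √(π/(2α)) = 0.86487.
State is unnormalized: ∫|φ|² dx = 4.2152, and ∫φ*·x²·φ dx = 0.69815, so ⟨x²⟩ = 0.69815 / 4.2152.
⟨x²⟩ = 0.16562.

0.1656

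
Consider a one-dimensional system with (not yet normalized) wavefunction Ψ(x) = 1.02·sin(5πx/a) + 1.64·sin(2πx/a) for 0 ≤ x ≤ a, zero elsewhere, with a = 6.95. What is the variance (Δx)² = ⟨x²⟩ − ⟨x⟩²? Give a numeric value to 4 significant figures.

3.544

Compute ⟨x⟩ and ⟨x²⟩ separately, then (Δx)² = ⟨x²⟩ − ⟨x⟩².
On 0 ≤ x ≤ a (j ≠ l): ∫sin²(jπx/a) dx = a/2, ∫sin(jπx/a)·sin(lπx/a) dx = 0; diagonal moments ∫x·sin²(jπx/a) dx = a²/4, ∫x²·sin²(jπx/a) dx = a³·(1/6 − 1/(4j²π²)); cross terms ∫x·sin(jπx/a)·sin(lπx/a) dx = 0 for j + l even and −4jla²/(π²(j² − l²)²) for j + l odd, ∫x²·sin(jπx/a)·sin(lπx/a) dx = (−1)^(j+l)·4jla³/(π²(j² − l²)²); higher powers the same way via product-to-sum and parts.
Normalization: ∫|Ψ|² dx = 12.962.
⟨x⟩ = 3.3604 and ⟨x²⟩ = 14.836.
(Δx)² = 14.836 − (3.3604)² = 3.5437.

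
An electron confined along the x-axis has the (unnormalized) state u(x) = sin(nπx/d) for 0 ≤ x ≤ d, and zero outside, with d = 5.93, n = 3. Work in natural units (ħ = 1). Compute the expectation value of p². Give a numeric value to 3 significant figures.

p² u = −ħ² d²u/dx²; ⟨p²⟩ = −ħ² ∫ u*·u'' dx / ∫|u|² dx.
d/dx sin(nπx/d) = (nπ/d)·cos(nπx/d) and d²/dx² sin(nπx/d) = −(nπ/d)²·sin(nπx/d); on 0 ≤ x ≤ d, ∫sin²(nπx/d) dx = d/2 and ∫sin(nπx/d)·cos(nπx/d) dx = 0.
State is unnormalized: ∫|u|² dx = 2.9650, and ∫u*·(−ħ² u'') dx = 7.4896, so ⟨p²⟩ = 7.4896 / 2.9650.
⟨p²⟩ = 2.5260.

2.53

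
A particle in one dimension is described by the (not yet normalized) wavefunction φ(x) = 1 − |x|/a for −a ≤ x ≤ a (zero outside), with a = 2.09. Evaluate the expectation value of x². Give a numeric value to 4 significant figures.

0.4368

⟨x²⟩ = ∫ x²·|φ|² dx / ∫|φ|² dx (integrals over the domain).
φ is even, so ∫ over [−a, a] = 2∫₀ᵃ with φ = 1 − x/a there: ∫₀ᵃ (1 − x/a)² dx = a/3, ∫₀ᵃ x²(1 − x/a)² dx = a³/30, ∫₀ᵃ x⁴(1 − x/a)² dx = a⁵/105.
State is unnormalized: ∫|φ|² dx = 1.3933, and ∫φ*·x²·φ dx = 0.60862, so ⟨x²⟩ = 0.60862 / 1.3933.
⟨x²⟩ = 0.43681.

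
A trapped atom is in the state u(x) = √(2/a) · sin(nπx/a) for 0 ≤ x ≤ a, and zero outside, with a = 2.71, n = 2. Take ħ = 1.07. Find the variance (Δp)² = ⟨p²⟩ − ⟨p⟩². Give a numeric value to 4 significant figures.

Compute ⟨p⟩ and ⟨p²⟩ separately; (Δp)² = ⟨p²⟩ − ⟨p⟩².
d/dx sin(nπx/a) = (nπ/a)·cos(nπx/a) and d²/dx² sin(nπx/a) = −(nπ/a)²·sin(nπx/a); on 0 ≤ x ≤ a, ∫sin²(nπx/a) dx = a/2 and ∫sin(nπx/a)·cos(nπx/a) dx = 0.
⟨p⟩ = 0.0000 and ⟨p²⟩ = 6.1544.
(Δp)² = 6.1544 − (0.0000)² = 6.1544.

6.154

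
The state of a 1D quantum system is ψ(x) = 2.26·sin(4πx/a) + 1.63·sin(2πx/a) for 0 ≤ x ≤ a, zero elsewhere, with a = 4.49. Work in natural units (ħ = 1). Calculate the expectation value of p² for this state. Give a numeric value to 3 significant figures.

5.82

p² ψ = −ħ² d²ψ/dx²; ⟨p²⟩ = −ħ² ∫ ψ*·ψ'' dx / ∫|ψ|² dx.
d²/dx² sin(jπx/a) = −(jπ/a)²·sin(jπx/a); on 0 ≤ x ≤ a, ∫sin²(jπx/a) dx = a/2 and ∫sin(jπx/a)·sin(lπx/a) dx = 0 for j ≠ l, so only diagonal terms survive in ∫|ψ|² and ∫ψ·ψ″; ∫ψ·ψ′ dx = [ψ²/2] between the walls = 0.
State is unnormalized: ∫|ψ|² dx = 17.431, and ∫ψ*·(−ħ² ψ'') dx = 101.50, so ⟨p²⟩ = 101.50 / 17.431.
⟨p²⟩ = 5.8227.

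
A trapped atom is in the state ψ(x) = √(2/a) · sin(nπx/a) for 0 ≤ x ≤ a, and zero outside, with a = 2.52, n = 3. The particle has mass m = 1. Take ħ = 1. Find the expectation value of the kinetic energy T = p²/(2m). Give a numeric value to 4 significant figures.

T = −(ħ²/2m) d²/dx², so ⟨T⟩ = −(ħ²/2m) ∫ ψ*·ψ'' dx; with m = 1.
d/dx sin(nπx/a) = (nπ/a)·cos(nπx/a) and d²/dx² sin(nπx/a) = −(nπ/a)²·sin(nπx/a); on 0 ≤ x ≤ a, ∫sin²(nπx/a) dx = a/2 and ∫sin(nπx/a)·cos(nπx/a) dx = 0.
⟨T⟩ = 6.9938.

6.994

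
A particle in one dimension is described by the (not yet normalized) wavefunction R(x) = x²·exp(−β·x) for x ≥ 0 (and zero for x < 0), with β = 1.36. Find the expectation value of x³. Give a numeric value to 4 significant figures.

10.44

⟨x³⟩ = ∫ x³·|R|² dx / ∫|R|² dx (integrals over the domain).
Every integrand reduces to terms xʲ·e^(−2βx) on [0, ∞); use ∫₀^∞ xʲ·e^(−2βx) dx = j!/(2β)^(j+1).
State is unnormalized: ∫|R|² dx = 0.16120, and ∫R*·x³·R dx = 1.6822, so ⟨x³⟩ = 1.6822 / 0.16120.
⟨x³⟩ = 10.435.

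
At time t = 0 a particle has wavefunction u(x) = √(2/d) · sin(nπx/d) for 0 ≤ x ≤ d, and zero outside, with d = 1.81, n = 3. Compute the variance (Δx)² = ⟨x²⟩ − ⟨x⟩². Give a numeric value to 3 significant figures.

0.255

Compute ⟨x⟩ and ⟨x²⟩ separately, then (Δx)² = ⟨x²⟩ − ⟨x⟩².
With sin²θ = (1 − cos2θ)/2 on 0 ≤ x ≤ d: ∫sin²(nπx/d) dx = d/2, ∫x·sin²(nπx/d) dx = d²/4, ∫x²·sin²(nπx/d) dx = d³·(1/6 − 1/(4n²π²)); higher powers xᵏ the same way, integrating xᵏ·cos(2nπx/d) by parts.
⟨x⟩ = 0.90500 and ⟨x²⟩ = 1.0736.
(Δx)² = 1.0736 − (0.90500)² = 0.25457.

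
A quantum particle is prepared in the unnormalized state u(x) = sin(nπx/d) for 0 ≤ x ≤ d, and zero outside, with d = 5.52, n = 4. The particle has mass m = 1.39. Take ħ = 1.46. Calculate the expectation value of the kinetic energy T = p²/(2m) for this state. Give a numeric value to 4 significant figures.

3.974

T = −(ħ²/2m) d²/dx², so ⟨T⟩ = −(ħ²/2m) ∫ u*·u'' dx / ∫|u|² dx; with m = 1.39.
d/dx sin(nπx/d) = (nπ/d)·cos(nπx/d) and d²/dx² sin(nπx/d) = −(nπ/d)²·sin(nπx/d); on 0 ≤ x ≤ d, ∫sin²(nπx/d) dx = d/2 and ∫sin(nπx/d)·cos(nπx/d) dx = 0.
State is unnormalized: ∫|u|² dx = 2.7600, and ∫u*·(−ħ²/2m · u'') dx = 10.968, so ⟨T⟩ = 10.968 / 2.7600.
⟨T⟩ = 3.9738.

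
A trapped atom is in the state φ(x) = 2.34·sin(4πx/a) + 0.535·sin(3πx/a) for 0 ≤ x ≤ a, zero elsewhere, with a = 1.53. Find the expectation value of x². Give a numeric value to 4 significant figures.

0.5707

⟨x²⟩ = ∫ x²·|φ|² dx / ∫|φ|² dx (integrals over the domain).
On 0 ≤ x ≤ a (j ≠ l): ∫sin²(jπx/a) dx = a/2, ∫sin(jπx/a)·sin(lπx/a) dx = 0; diagonal moments ∫x·sin²(jπx/a) dx = a²/4, ∫x²·sin²(jπx/a) dx = a³·(1/6 − 1/(4j²π²)); cross terms ∫x·sin(jπx/a)·sin(lπx/a) dx = 0 for j + l even and −4jla²/(π²(j² − l²)²) for j + l odd, ∫x²·sin(jπx/a)·sin(lπx/a) dx = (−1)^(j+l)·4jla³/(π²(j² − l²)²); higher powers the same way via product-to-sum and parts.
State is unnormalized: ∫|φ|² dx = 4.4078, and ∫φ*·x²·φ dx = 2.5154, so ⟨x²⟩ = 2.5154 / 4.4078.
⟨x²⟩ = 0.57067.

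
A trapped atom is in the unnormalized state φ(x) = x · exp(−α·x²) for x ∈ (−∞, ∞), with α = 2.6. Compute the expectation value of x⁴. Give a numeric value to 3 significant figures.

⟨x⁴⟩ = ∫ x⁴·|φ|² dx / ∫|φ|² dx (integrals over the domain).
Expand each integrand as polynomial × e^(−2αx²) and use ∫x^(2j)·e^(−2αx²) dx = (2j−1)!!/(4α)^j · √(π/(2α)), odd powers → 0; here √(π/(2α)) = 0.77727.
State is unnormalized: ∫|φ|² dx = 0.074738, and ∫φ*·x⁴·φ dx = 0.010365, so ⟨x⁴⟩ = 0.010365 / 0.074738.
⟨x⁴⟩ = 0.13868.

0.139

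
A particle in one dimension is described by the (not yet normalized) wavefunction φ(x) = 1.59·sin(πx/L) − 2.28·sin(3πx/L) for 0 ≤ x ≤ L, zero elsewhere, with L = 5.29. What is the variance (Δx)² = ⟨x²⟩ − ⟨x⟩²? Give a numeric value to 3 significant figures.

0.764

Compute ⟨x⟩ and ⟨x²⟩ separately, then (Δx)² = ⟨x²⟩ − ⟨x⟩².
On 0 ≤ x ≤ L (j ≠ l): ∫sin²(jπx/L) dx = L/2, ∫sin(jπx/L)·sin(lπx/L) dx = 0; diagonal moments ∫x·sin²(jπx/L) dx = L²/4, ∫x²·sin²(jπx/L) dx = L³·(1/6 − 1/(4j²π²)); cross terms ∫x·sin(jπx/L)·sin(lπx/L) dx = 0 for j + l even and −4jlL²/(π²(j² − l²)²) for j + l odd, ∫x²·sin(jπx/L)·sin(lπx/L) dx = (−1)^(j+l)·4jlL³/(π²(j² − l²)²); higher powers the same way via product-to-sum and parts.
Normalization: ∫|φ|² dx = 20.437.
⟨x⟩ = 2.6450 and ⟨x²⟩ = 7.7604.
(Δx)² = 7.7604 − (2.6450)² = 0.76441.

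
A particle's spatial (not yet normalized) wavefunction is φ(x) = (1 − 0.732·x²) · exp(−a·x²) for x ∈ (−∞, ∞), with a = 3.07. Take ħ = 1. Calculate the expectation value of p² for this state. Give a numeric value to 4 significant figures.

3.940

p² φ = −ħ² d²φ/dx²; ⟨p²⟩ = −ħ² ∫ φ*·φ'' dx / ∫|φ|² dx.
Expand each integrand as polynomial × e^(−2ax²) and use ∫x^(2j)·e^(−2ax²) dx = (2j−1)!!/(4a)^j · √(π/(2a)), odd powers → 0; here √(π/(2a)) = 0.71530. Differentiate with the product rule, d/dx e^(−ax²) = −2ax·e^(−ax²).
State is unnormalized: ∫|φ|² dx = 0.63765, and ∫φ*·(−ħ² φ'') dx = 2.5124, so ⟨p²⟩ = 2.5124 / 0.63765.
⟨p²⟩ = 3.9401.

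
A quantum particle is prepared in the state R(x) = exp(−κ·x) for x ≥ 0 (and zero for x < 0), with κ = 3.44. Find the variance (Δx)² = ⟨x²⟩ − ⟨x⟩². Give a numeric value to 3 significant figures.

Compute ⟨x⟩ and ⟨x²⟩ separately, then (Δx)² = ⟨x²⟩ − ⟨x⟩².
Every integrand reduces to terms xʲ·e^(−2κx) on [0, ∞); use ∫₀^∞ xʲ·e^(−2κx) dx = j!/(2κ)^(j+1).
Normalization: ∫|R|² dx = 0.14535.
⟨x⟩ = 0.14535 and ⟨x²⟩ = 0.042253.
(Δx)² = 0.042253 − (0.14535)² = 0.021126.

0.0211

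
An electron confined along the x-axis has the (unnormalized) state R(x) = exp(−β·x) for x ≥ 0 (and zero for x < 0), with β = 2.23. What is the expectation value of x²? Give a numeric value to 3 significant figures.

0.101

⟨x²⟩ = ∫ x²·|R|² dx / ∫|R|² dx (integrals over the domain).
Every integrand reduces to terms xʲ·e^(−2βx) on [0, ∞); use ∫₀^∞ xʲ·e^(−2βx) dx = j!/(2β)^(j+1).
State is unnormalized: ∫|R|² dx = 0.22422, and ∫R*·x²·R dx = 0.022544, so ⟨x²⟩ = 0.022544 / 0.22422.
⟨x²⟩ = 0.10054.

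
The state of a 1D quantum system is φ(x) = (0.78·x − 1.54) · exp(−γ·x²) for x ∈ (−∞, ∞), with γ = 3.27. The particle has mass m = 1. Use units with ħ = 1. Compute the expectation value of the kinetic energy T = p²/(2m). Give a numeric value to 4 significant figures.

1.698

T = −(ħ²/2m) d²/dx², so ⟨T⟩ = −(ħ²/2m) ∫ φ*·φ'' dx / ∫|φ|² dx; with m = 1.
Expand each integrand as polynomial × e^(−2γx²) and use ∫x^(2j)·e^(−2γx²) dx = (2j−1)!!/(4γ)^j · √(π/(2γ)), odd powers → 0; here √(π/(2γ)) = 0.69308. Differentiate with the product rule, d/dx e^(−γx²) = −2γx·e^(−γx²).
State is unnormalized: ∫|φ|² dx = 1.6760, and ∫φ*·(−ħ²/2m · φ'') dx = 2.8456, so ⟨T⟩ = 2.8456 / 1.6760.
⟨T⟩ = 1.6979.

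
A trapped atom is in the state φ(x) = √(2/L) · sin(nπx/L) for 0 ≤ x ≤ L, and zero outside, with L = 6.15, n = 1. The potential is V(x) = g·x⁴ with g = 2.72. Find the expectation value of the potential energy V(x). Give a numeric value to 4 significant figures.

⟨V⟩ = ∫ V(x)·|φ|² dx.
With sin²θ = (1 − cos2θ)/2 on 0 ≤ x ≤ L: ∫sin²(nπx/L) dx = L/2, ∫x·sin²(nπx/L) dx = L²/4, ∫x²·sin²(nπx/L) dx = L³·(1/6 − 1/(4n²π²)); higher powers xᵏ the same way, integrating xᵏ·cos(2nπx/L) by parts.
⟨V⟩ = 443.88.

443.9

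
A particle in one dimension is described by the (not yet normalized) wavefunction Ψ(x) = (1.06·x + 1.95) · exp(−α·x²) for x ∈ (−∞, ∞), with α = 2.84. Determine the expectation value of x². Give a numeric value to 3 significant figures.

0.0925

⟨x²⟩ = ∫ x²·|Ψ|² dx / ∫|Ψ|² dx (integrals over the domain).
Expand each integrand as polynomial × e^(−2αx²) and use ∫x^(2j)·e^(−2αx²) dx = (2j−1)!!/(4α)^j · √(π/(2α)), odd powers → 0; here √(π/(2α)) = 0.74371.
State is unnormalized: ∫|Ψ|² dx = 2.9015, and ∫Ψ*·x²·Ψ dx = 0.26836, so ⟨x²⟩ = 0.26836 / 2.9015.
⟨x²⟩ = 0.092492.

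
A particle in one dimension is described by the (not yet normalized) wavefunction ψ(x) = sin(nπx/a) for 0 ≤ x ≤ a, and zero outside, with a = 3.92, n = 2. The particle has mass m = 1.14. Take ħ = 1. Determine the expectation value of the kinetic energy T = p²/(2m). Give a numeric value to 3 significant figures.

1.13

T = −(ħ²/2m) d²/dx², so ⟨T⟩ = −(ħ²/2m) ∫ ψ*·ψ'' dx / ∫|ψ|² dx; with m = 1.14.
d/dx sin(nπx/a) = (nπ/a)·cos(nπx/a) and d²/dx² sin(nπx/a) = −(nπ/a)²·sin(nπx/a); on 0 ≤ x ≤ a, ∫sin²(nπx/a) dx = a/2 and ∫sin(nπx/a)·cos(nπx/a) dx = 0.
State is unnormalized: ∫|ψ|² dx = 1.9600, and ∫ψ*·(−ħ²/2m · ψ'') dx = 2.2086, so ⟨T⟩ = 2.2086 / 1.9600.
⟨T⟩ = 1.1268.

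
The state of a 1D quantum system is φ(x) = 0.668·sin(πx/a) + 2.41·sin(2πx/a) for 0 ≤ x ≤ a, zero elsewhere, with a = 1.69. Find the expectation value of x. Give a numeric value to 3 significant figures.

⟨x⟩ = ∫ x·|φ|² dx / ∫|φ|² dx (integrals over the domain).
On 0 ≤ x ≤ a (j ≠ l): ∫sin²(jπx/a) dx = a/2, ∫sin(jπx/a)·sin(lπx/a) dx = 0; diagonal moments ∫x·sin²(jπx/a) dx = a²/4, ∫x²·sin²(jπx/a) dx = a³·(1/6 − 1/(4j²π²)); cross terms ∫x·sin(jπx/a)·sin(lπx/a) dx = 0 for j + l even and −4jla²/(π²(j² − l²)²) for j + l odd, ∫x²·sin(jπx/a)·sin(lπx/a) dx = (−1)^(j+l)·4jla³/(π²(j² − l²)²); higher powers the same way via product-to-sum and parts.
State is unnormalized: ∫|φ|² dx = 5.2849, and ∫φ*·x·φ dx = 3.6375, so ⟨x⟩ = 3.6375 / 5.2849.
⟨x⟩ = 0.68829.

0.688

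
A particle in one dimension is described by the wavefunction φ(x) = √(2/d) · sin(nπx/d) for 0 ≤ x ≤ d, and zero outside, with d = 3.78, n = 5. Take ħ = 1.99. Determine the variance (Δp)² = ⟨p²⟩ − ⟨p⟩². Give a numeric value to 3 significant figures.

68.4

Compute ⟨p⟩ and ⟨p²⟩ separately; (Δp)² = ⟨p²⟩ − ⟨p⟩².
d/dx sin(nπx/d) = (nπ/d)·cos(nπx/d) and d²/dx² sin(nπx/d) = −(nπ/d)²·sin(nπx/d); on 0 ≤ x ≤ d, ∫sin²(nπx/d) dx = d/2 and ∫sin(nπx/d)·cos(nπx/d) dx = 0.
⟨p⟩ = 0.0000 and ⟨p²⟩ = 68.385.
(Δp)² = 68.385 − (0.0000)² = 68.385.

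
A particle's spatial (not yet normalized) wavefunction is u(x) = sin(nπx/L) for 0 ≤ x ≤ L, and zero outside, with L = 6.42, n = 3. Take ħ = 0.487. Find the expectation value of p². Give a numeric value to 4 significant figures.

p² u = −ħ² d²u/dx²; ⟨p²⟩ = −ħ² ∫ u*·u'' dx / ∫|u|² dx.
d/dx sin(nπx/L) = (nπ/L)·cos(nπx/L) and d²/dx² sin(nπx/L) = −(nπ/L)²·sin(nπx/L); on 0 ≤ x ≤ L, ∫sin²(nπx/L) dx = L/2 and ∫sin(nπx/L)·cos(nπx/L) dx = 0.
State is unnormalized: ∫|u|² dx = 3.2100, and ∫u*·(−ħ² u'') dx = 1.6407, so ⟨p²⟩ = 1.6407 / 3.2100.
⟨p²⟩ = 0.51113.

0.5111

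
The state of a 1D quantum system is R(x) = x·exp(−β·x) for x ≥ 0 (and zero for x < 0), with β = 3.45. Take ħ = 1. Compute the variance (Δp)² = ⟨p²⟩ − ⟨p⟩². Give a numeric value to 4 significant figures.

Compute ⟨p⟩ and ⟨p²⟩ separately; (Δp)² = ⟨p²⟩ − ⟨p⟩².
Differentiate x·exp(−β·x) with the product rule; every integrand then reduces to terms xʲ·e^(−2βx) on [0, ∞), with ∫₀^∞ xʲ·e^(−2βx) dx = j!/(2β)^(j+1).
Normalization: ∫|R|² dx = 0.0060881.
⟨p⟩ = 0.0000 and ⟨p²⟩ = 11.903.
(Δp)² = 11.903 − (0.0000)² = 11.903.

11.90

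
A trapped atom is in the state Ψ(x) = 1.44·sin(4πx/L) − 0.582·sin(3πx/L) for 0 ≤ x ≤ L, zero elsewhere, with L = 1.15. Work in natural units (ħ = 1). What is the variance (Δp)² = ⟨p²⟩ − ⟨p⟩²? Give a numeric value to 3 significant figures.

Compute ⟨p⟩ and ⟨p²⟩ separately; (Δp)² = ⟨p²⟩ − ⟨p⟩².
d²/dx² sin(jπx/L) = −(jπ/L)²·sin(jπx/L); on 0 ≤ x ≤ L, ∫sin²(jπx/L) dx = L/2 and ∫sin(jπx/L)·sin(lπx/L) dx = 0 for j ≠ l, so only diagonal terms survive in ∫|Ψ|² and ∫Ψ·Ψ″; ∫Ψ·Ψ′ dx = [Ψ²/2] between the walls = 0.
Normalization: ∫|Ψ|² dx = 1.3871.
⟨p⟩ = 0.0000 and ⟨p²⟩ = 112.07.
(Δp)² = 112.07 − (0.0000)² = 112.07.

112.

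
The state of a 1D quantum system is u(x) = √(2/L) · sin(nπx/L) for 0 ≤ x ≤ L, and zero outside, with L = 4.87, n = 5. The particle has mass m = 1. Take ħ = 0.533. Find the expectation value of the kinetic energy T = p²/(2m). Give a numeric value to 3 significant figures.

1.48

T = −(ħ²/2m) d²/dx², so ⟨T⟩ = −(ħ²/2m) ∫ u*·u'' dx; with m = 1.
d/dx sin(nπx/L) = (nπ/L)·cos(nπx/L) and d²/dx² sin(nπx/L) = −(nπ/L)²·sin(nπx/L); on 0 ≤ x ≤ L, ∫sin²(nπx/L) dx = L/2 and ∫sin(nπx/L)·cos(nπx/L) dx = 0.
⟨T⟩ = 1.4778.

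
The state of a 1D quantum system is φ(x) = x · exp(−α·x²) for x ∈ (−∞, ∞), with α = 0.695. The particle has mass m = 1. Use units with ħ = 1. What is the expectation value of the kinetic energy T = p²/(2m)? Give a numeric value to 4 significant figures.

1.043

T = −(ħ²/2m) d²/dx², so ⟨T⟩ = −(ħ²/2m) ∫ φ*·φ'' dx / ∫|φ|² dx; with m = 1.
Expand each integrand as polynomial × e^(−2αx²) and use ∫x^(2j)·e^(−2αx²) dx = (2j−1)!!/(4α)^j · √(π/(2α)), odd powers → 0; here √(π/(2α)) = 1.5034. Differentiate with the product rule, d/dx e^(−αx²) = −2αx·e^(−αx²).
State is unnormalized: ∫|φ|² dx = 0.54078, and ∫φ*·(−ħ²/2m · φ'') dx = 0.56377, so ⟨T⟩ = 0.56377 / 0.54078.
⟨T⟩ = 1.0425.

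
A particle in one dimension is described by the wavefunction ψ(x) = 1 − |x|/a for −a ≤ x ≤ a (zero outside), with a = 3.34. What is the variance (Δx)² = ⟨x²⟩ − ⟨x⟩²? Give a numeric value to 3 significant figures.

Compute ⟨x⟩ and ⟨x²⟩ separately, then (Δx)² = ⟨x²⟩ − ⟨x⟩².
ψ is even, so ∫ over [−a, a] = 2∫₀ᵃ with ψ = 1 − x/a there: ∫₀ᵃ (1 − x/a)² dx = a/3, ∫₀ᵃ x²(1 − x/a)² dx = a³/30, ∫₀ᵃ x⁴(1 − x/a)² dx = a⁵/105.
Normalization: ∫|ψ|² dx = 2.2267.
⟨x⟩ = 0.0000 and ⟨x²⟩ = 1.1156.
(Δx)² = 1.1156 − (0.0000)² = 1.1156.

1.12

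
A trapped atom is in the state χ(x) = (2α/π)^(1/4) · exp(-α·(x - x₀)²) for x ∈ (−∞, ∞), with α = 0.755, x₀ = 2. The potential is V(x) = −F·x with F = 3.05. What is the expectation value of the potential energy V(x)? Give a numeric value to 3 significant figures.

⟨V⟩ = ∫ V(x)·|χ|² dx.
Gaussian moments (u = x − x₀): ∫u^(2j)·e^(−2αu²) du = (2j−1)!!/(4α)^j · √(π/(2α)), odd powers integrate to 0; here √(π/(2α)) = 1.4424.
⟨V⟩ = -6.1000.

-6.10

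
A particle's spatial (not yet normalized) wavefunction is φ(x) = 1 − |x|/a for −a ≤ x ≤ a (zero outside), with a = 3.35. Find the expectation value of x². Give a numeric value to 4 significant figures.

⟨x²⟩ = ∫ x²·|φ|² dx / ∫|φ|² dx (integrals over the domain).
φ is even, so ∫ over [−a, a] = 2∫₀ᵃ with φ = 1 − x/a there: ∫₀ᵃ (1 − x/a)² dx = a/3, ∫₀ᵃ x²(1 − x/a)² dx = a³/30, ∫₀ᵃ x⁴(1 − x/a)² dx = a⁵/105.
State is unnormalized: ∫|φ|² dx = 2.2333, and ∫φ*·x²·φ dx = 2.5064, so ⟨x²⟩ = 2.5064 / 2.2333.
⟨x²⟩ = 1.1223.

1.122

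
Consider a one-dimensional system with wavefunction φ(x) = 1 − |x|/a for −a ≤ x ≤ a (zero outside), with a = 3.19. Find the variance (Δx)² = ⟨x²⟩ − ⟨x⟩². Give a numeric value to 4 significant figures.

Compute ⟨x⟩ and ⟨x²⟩ separately, then (Δx)² = ⟨x²⟩ − ⟨x⟩².
φ is even, so ∫ over [−a, a] = 2∫₀ᵃ with φ = 1 − x/a there: ∫₀ᵃ (1 − x/a)² dx = a/3, ∫₀ᵃ x²(1 − x/a)² dx = a³/30, ∫₀ᵃ x⁴(1 − x/a)² dx = a⁵/105.
Normalization: ∫|φ|² dx = 2.1267.
⟨x⟩ = 0.0000 and ⟨x²⟩ = 1.0176.
(Δx)² = 1.0176 − (0.0000)² = 1.0176.

1.018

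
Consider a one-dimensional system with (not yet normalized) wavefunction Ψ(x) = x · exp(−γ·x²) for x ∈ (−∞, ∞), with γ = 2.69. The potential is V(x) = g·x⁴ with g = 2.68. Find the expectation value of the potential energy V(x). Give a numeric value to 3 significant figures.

⟨V⟩ = ∫ V(x)·|Ψ|² dx / ∫|Ψ|² dx.
Expand each integrand as polynomial × e^(−2γx²) and use ∫x^(2j)·e^(−2γx²) dx = (2j−1)!!/(4γ)^j · √(π/(2γ)), odd powers → 0; here √(π/(2γ)) = 0.76416.
State is unnormalized: ∫|Ψ|² dx = 0.071019, and ∫Ψ*·V(x)·Ψ dx = 0.024659, so ⟨V⟩ = 0.024659 / 0.071019.
⟨V⟩ = 0.34722.

0.347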